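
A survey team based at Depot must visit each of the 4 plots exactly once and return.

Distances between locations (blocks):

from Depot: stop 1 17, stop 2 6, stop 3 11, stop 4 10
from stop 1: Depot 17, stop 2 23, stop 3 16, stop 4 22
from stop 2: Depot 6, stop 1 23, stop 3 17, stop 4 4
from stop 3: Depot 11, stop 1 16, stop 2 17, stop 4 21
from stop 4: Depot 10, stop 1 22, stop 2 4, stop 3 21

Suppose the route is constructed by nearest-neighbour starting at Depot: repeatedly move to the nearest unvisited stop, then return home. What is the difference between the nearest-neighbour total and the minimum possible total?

Excess over optimum: 5 blocks.

Depot: stop 2=6, stop 4=10, stop 3=11, stop 1=17 ⇒ stop 2
stop 2: stop 4=4, stop 3=17, stop 1=23 ⇒ stop 4
stop 4: stop 3=21, stop 1=22 ⇒ stop 3
stop 3: stop 1=16 ⇒ stop 1
NN route Depot → stop 2 → stop 4 → stop 3 → stop 1 → Depot costs 64.
Optimal: Depot → stop 2 → stop 4 → stop 1 → stop 3 → Depot costs 59 (by enumerating all 12 distinct tours).
Excess = 64 − 59 = 5.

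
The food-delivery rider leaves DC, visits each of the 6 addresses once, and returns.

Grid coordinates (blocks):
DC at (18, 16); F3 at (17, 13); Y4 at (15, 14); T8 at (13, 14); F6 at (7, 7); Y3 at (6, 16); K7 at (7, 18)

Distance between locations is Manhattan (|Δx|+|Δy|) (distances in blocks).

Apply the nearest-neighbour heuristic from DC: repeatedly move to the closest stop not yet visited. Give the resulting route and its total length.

52 blocks along DC → F3 → Y4 → T8 → Y3 → K7 → F6 → DC.

From DC: distances to unvisited — F3=4, Y4=5, T8=7, Y3=12, K7=13, F6=20. Nearest is F3 (4).
From F3: distances to unvisited — Y4=3, T8=5, Y3=14, K7=15, F6=16. Nearest is Y4 (3).
From Y4: distances to unvisited — T8=2, Y3=11, K7=12, F6=15. Nearest is T8 (2).
From T8: distances to unvisited — Y3=9, K7=10, F6=13. Nearest is Y3 (9).
From Y3: distances to unvisited — K7=3, F6=10. Nearest is K7 (3).
From K7: distances to unvisited — F6=11. Nearest is F6 (11).
Return F6→DC: 20.
Total = 4 + 3 + 2 + 9 + 3 + 11 + 20 = 52.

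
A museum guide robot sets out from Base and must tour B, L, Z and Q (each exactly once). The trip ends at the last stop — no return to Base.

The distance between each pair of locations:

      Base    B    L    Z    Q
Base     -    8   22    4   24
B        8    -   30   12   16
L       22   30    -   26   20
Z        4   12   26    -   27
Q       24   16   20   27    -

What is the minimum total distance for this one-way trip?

There are 4! = 24 possible orderings.
Base - B - L - Z - Q: 8+30+26+27 = 91
Base - B - L - Q - Z: 8+30+20+27 = 85
Base - B - Z - L - Q: 8+12+26+20 = 66
Base - B - Z - Q - L: 8+12+27+20 = 67
Base - B - Q - L - Z: 8+16+20+26 = 70
Base - B - Q - Z - L: 8+16+27+26 = 77
Base - L - B - Z - Q: 22+30+12+27 = 91
Base - L - B - Q - Z: 22+30+16+27 = 95
Base - L - Z - B - Q: 22+26+12+16 = 76
Base - L - Z - Q - B: 22+26+27+16 = 91
Base - L - Q - B - Z: 22+20+16+12 = 70
Base - L - Q - Z - B: 22+20+27+12 = 81
Base - Z - B - L - Q: 4+12+30+20 = 66
Base - Z - B - Q - L: 4+12+16+20 = 52
… (10 more)
The minimum is 52.
One shortest path: Base → Z → B → Q → L.

Shortest open route: 52.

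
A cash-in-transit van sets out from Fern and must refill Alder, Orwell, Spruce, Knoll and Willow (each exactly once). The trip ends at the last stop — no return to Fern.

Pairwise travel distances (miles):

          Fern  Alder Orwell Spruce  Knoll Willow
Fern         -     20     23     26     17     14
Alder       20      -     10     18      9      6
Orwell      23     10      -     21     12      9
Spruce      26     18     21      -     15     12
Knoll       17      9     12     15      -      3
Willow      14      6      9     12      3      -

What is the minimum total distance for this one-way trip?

Shortest open route: 57 miles.

There are 5! = 120 possible orderings.
Fern → Alder → Orwell → Spruce → Knoll → Willow: 20+10+21+15+3 = 69
Fern → Alder → Orwell → Spruce → Willow → Knoll: 20+10+21+12+3 = 66
Fern → Alder → Orwell → Knoll → Spruce → Willow: 20+10+12+15+12 = 69
Fern → Alder → Orwell → Knoll → Willow → Spruce: 20+10+12+3+12 = 57
Fern → Alder → Orwell → Willow → Spruce → Knoll: 20+10+9+12+15 = 66
Fern → Alder → Orwell → Willow → Knoll → Spruce: 20+10+9+3+15 = 57
Fern → Alder → Spruce → Orwell → Knoll → Willow: 20+18+21+12+3 = 74
Fern → Alder → Spruce → Orwell → Willow → Knoll: 20+18+21+9+3 = 71
Fern → Alder → Spruce → Knoll → Orwell → Willow: 20+18+15+12+9 = 74
Fern → Alder → Spruce → Knoll → Willow → Orwell: 20+18+15+3+9 = 65
Fern → Alder → Spruce → Willow → Orwell → Knoll: 20+18+12+9+12 = 71
Fern → Alder → Spruce → Willow → Knoll → Orwell: 20+18+12+3+12 = 65
Fern → Alder → Knoll → Orwell → Spruce → Willow: 20+9+12+21+12 = 74
Fern → Alder → Knoll → Orwell → Willow → Spruce: 20+9+12+9+12 = 62
… (106 more)
The minimum is 57.
One shortest path: Fern → Alder → Orwell → Knoll → Willow → Spruce.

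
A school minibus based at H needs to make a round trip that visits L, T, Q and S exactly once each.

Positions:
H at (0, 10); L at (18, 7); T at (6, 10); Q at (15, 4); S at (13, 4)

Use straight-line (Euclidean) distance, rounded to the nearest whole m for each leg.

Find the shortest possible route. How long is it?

38 m — the shortest possible round trip.

There are 12 distinct closed tours to check (reversals are equivalent).
H - L - T - Q - S - H: 18+12+11+2+14 = 57
H - L - T - S - Q - H: 18+12+9+2+16 = 57
H - L - Q - T - S - H: 18+4+11+9+14 = 56
H - L - Q - S - T - H: 18+4+2+9+6 = 39
H - L - S - T - Q - H: 18+6+9+11+16 = 60
H - L - S - Q - T - H: 18+6+2+11+6 = 43
H - T - L - Q - S - H: 6+12+4+2+14 = 38
H - T - L - S - Q - H: 6+12+6+2+16 = 42
H - T - Q - L - S - H: 6+11+4+6+14 = 41
H - T - S - L - Q - H: 6+9+6+4+16 = 41
H - Q - L - T - S - H: 16+4+12+9+14 = 55
H - Q - T - L - S - H: 16+11+12+6+14 = 59
The minimum is 38.
One optimal route: H → T → L → Q → S → H (or its reverse).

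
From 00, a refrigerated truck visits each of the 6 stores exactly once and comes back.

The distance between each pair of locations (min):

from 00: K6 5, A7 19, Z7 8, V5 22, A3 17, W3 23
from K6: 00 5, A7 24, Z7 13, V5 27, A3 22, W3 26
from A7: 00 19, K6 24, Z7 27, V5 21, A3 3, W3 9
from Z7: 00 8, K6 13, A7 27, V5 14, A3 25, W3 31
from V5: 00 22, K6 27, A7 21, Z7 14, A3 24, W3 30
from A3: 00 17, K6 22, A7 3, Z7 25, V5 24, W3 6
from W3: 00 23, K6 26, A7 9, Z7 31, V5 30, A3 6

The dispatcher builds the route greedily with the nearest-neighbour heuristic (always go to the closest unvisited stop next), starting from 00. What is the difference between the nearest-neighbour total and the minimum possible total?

The nearest-neighbour route is 2 min longer than optimal.

00: K6=5, Z7=8, A3=17, A7=19, V5=22, W3=23 ⇒ K6
K6: Z7=13, A3=22, A7=24, W3=26, V5=27 ⇒ Z7
Z7: V5=14, A3=25, A7=27, W3=31 ⇒ V5
V5: A7=21, A3=24, W3=30 ⇒ A7
A7: A3=3, W3=9 ⇒ A3
A3: W3=6 ⇒ W3
NN route 00 → K6 → Z7 → V5 → A7 → A3 → W3 → 00 costs 85.
Optimal: 00 → K6 → W3 → A3 → A7 → V5 → Z7 → 00 costs 83 (by enumerating all 360 distinct tours).
Excess = 85 − 83 = 2.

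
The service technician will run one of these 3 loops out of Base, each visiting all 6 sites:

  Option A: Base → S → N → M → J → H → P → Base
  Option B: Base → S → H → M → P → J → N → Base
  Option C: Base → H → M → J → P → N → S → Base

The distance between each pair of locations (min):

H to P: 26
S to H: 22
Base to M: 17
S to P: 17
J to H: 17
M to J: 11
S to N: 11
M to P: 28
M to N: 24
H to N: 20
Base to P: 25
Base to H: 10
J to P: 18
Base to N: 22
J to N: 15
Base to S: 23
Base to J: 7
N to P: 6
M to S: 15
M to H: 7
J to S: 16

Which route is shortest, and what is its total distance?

Option A: 23 + 11 + 24 + 11 + 17 + 26 + 25 = 137
Option B: 23 + 22 + 7 + 28 + 18 + 15 + 22 = 135
Option C: 10 + 7 + 11 + 18 + 6 + 11 + 23 = 86

86 min — Option C is the shortest.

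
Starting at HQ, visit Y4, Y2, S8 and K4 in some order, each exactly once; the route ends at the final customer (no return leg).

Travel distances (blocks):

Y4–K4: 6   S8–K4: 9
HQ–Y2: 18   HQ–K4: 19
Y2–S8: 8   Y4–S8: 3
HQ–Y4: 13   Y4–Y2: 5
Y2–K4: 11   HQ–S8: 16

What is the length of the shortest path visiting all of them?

There are 4! = 24 possible orderings.
HQ → Y4 → Y2 → S8 → K4: 13+5+8+9 = 35
HQ → Y4 → Y2 → K4 → S8: 13+5+11+9 = 38
HQ → Y4 → S8 → Y2 → K4: 13+3+8+11 = 35
HQ → Y4 → S8 → K4 → Y2: 13+3+9+11 = 36
HQ → Y4 → K4 → Y2 → S8: 13+6+11+8 = 38
HQ → Y4 → K4 → S8 → Y2: 13+6+9+8 = 36
HQ → Y2 → Y4 → S8 → K4: 18+5+3+9 = 35
HQ → Y2 → Y4 → K4 → S8: 18+5+6+9 = 38
HQ → Y2 → S8 → Y4 → K4: 18+8+3+6 = 35
HQ → Y2 → S8 → K4 → Y4: 18+8+9+6 = 41
HQ → Y2 → K4 → Y4 → S8: 18+11+6+3 = 38
HQ → Y2 → K4 → S8 → Y4: 18+11+9+3 = 41
HQ → S8 → Y4 → Y2 → K4: 16+3+5+11 = 35
HQ → S8 → Y4 → K4 → Y2: 16+3+6+11 = 36
… (10 more)
The minimum is 35.
One shortest path: HQ → Y4 → Y2 → S8 → K4.

Shortest open route: 35 blocks.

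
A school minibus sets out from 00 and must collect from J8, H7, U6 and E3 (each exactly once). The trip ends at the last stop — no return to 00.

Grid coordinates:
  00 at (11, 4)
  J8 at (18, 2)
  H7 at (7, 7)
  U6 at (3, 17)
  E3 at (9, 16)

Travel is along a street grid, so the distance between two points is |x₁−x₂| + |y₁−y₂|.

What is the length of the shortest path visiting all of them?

There are 4! = 24 possible orderings.
00→J8→H7→U6→E3: 9+16+14+7 = 46
00→J8→H7→E3→U6: 9+16+11+7 = 43
00→J8→U6→H7→E3: 9+30+14+11 = 64
00→J8→U6→E3→H7: 9+30+7+11 = 57
00→J8→E3→H7→U6: 9+23+11+14 = 57
00→J8→E3→U6→H7: 9+23+7+14 = 53
00→H7→J8→U6→E3: 7+16+30+7 = 60
00→H7→J8→E3→U6: 7+16+23+7 = 53
00→H7→U6→J8→E3: 7+14+30+23 = 74
00→H7→U6→E3→J8: 7+14+7+23 = 51
00→H7→E3→J8→U6: 7+11+23+30 = 71
00→H7→E3→U6→J8: 7+11+7+30 = 55
00→U6→J8→H7→E3: 21+30+16+11 = 78
00→U6→J8→E3→H7: 21+30+23+11 = 85
… (10 more)
The minimum is 43.
One shortest path: 00 → J8 → H7 → E3 → U6.

Minimum one-way distance = 43.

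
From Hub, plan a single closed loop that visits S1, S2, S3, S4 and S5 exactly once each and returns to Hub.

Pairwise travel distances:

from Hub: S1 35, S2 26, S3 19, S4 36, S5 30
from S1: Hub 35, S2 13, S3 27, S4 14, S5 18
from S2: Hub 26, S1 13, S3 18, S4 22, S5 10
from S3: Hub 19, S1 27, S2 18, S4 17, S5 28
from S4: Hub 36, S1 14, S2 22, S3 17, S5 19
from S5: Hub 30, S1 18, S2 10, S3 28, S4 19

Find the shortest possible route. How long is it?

Shortest round trip = 103.

Hub-S1-S2-S3-S4-S5-Hub: 35+13+18+17+19+30 = 132
Hub-S1-S2-S3-S5-S4-Hub: 35+13+18+28+19+36 = 149
Hub-S1-S2-S4-S3-S5-Hub: 35+13+22+17+28+30 = 145
Hub-S1-S2-S4-S5-S3-Hub: 35+13+22+19+28+19 = 136
Hub-S1-S2-S5-S3-S4-Hub: 35+13+10+28+17+36 = 139
Hub-S1-S2-S5-S4-S3-Hub: 35+13+10+19+17+19 = 113
Hub-S1-S3-S2-S4-S5-Hub: 35+27+18+22+19+30 = 151
Hub-S1-S3-S2-S5-S4-Hub: 35+27+18+10+19+36 = 145
Hub-S1-S3-S4-S2-S5-Hub: 35+27+17+22+10+30 = 141
Hub-S1-S3-S4-S5-S2-Hub: 35+27+17+19+10+26 = 134
Hub-S1-S3-S5-S2-S4-Hub: 35+27+28+10+22+36 = 158
Hub-S1-S3-S5-S4-S2-Hub: 35+27+28+19+22+26 = 157
Hub-S1-S4-S2-S3-S5-Hub: 35+14+22+18+28+30 = 147
Hub-S1-S4-S2-S5-S3-Hub: 35+14+22+10+28+19 = 128
… (46 more)
Hub-S3-S4-S1-S2-S5-Hub: 19+17+14+13+10+30 = 103  ← best
The minimum is 103.
One optimal route: Hub → S3 → S4 → S1 → S2 → S5 → Hub (or its reverse).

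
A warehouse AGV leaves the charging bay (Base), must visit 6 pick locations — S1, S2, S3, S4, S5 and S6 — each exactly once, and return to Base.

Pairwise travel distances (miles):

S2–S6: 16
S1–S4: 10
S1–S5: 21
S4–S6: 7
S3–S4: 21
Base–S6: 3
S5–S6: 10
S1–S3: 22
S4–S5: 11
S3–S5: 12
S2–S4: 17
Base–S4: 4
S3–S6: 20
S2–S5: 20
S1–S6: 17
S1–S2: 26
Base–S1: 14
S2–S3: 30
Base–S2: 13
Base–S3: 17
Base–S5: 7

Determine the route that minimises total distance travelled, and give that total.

With 6 stops there are 6!/2 = 360 distinct round trips (a route and its reverse cost the same).
Base → S1 → S2 → S3 → S4 → S5 → S6 → Base: 14+26+30+21+11+10+3 = 115
Base → S1 → S2 → S3 → S4 → S6 → S5 → Base: 14+26+30+21+7+10+7 = 115
Base → S1 → S2 → S3 → S5 → S4 → S6 → Base: 14+26+30+12+11+7+3 = 103
Base → S1 → S2 → S3 → S5 → S6 → S4 → Base: 14+26+30+12+10+7+4 = 103
Base → S1 → S2 → S3 → S6 → S4 → S5 → Base: 14+26+30+20+7+11+7 = 115
Base → S1 → S2 → S3 → S6 → S5 → S4 → Base: 14+26+30+20+10+11+4 = 115
Base → S1 → S2 → S4 → S3 → S5 → S6 → Base: 14+26+17+21+12+10+3 = 103
Base → S1 → S2 → S4 → S3 → S6 → S5 → Base: 14+26+17+21+20+10+7 = 115
… (352 more)
Base → S2 → S4 → S1 → S3 → S5 → S6 → Base: 13+17+10+22+12+10+3 = 87  ← best
The minimum is 87.
One optimal route: Base → S2 → S4 → S1 → S3 → S5 → S6 → Base (or its reverse).

Minimum total distance: 87 miles.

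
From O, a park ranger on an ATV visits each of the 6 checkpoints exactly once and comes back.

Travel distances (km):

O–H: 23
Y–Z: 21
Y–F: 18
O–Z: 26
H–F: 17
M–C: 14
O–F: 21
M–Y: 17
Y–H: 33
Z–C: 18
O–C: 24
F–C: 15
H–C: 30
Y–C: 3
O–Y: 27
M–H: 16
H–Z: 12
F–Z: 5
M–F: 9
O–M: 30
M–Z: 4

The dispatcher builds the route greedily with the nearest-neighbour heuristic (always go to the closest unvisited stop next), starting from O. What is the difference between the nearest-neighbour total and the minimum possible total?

From O: F=21, H=23, C=24, Z=26, Y=27, M=30 → choose F (21).
From F: Z=5, M=9, C=15, H=17, Y=18 → choose Z (5).
From Z: M=4, H=12, C=18, Y=21 → choose M (4).
From M: C=14, H=16, Y=17 → choose C (14).
From C: Y=3, H=30 → choose Y (3).
From Y: H=33 → choose H (33).
NN route O → F → Z → M → C → Y → H → O costs 103.
Optimal: O → Y → C → M → F → Z → H → O costs 93 (by enumerating all 360 distinct tours).
Excess = 103 − 93 = 10.

The nearest-neighbour route is 10 km longer than optimal.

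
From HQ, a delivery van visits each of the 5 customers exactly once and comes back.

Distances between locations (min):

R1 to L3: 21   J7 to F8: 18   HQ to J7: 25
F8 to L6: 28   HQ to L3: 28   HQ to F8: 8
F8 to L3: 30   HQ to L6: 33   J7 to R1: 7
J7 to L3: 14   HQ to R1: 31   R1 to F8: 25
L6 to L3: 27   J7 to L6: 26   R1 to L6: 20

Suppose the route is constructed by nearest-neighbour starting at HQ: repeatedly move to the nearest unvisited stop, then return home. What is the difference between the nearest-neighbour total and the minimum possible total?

From HQ: F8=8, J7=25, L3=28, R1=31, L6=33 → choose F8 (8).
From F8: J7=18, R1=25, L6=28, L3=30 → choose J7 (18).
From J7: R1=7, L3=14, L6=26 → choose R1 (7).
From R1: L6=20, L3=21 → choose L6 (20).
From L6: L3=27 → choose L3 (27).
NN route HQ → F8 → J7 → R1 → L6 → L3 → HQ costs 108.
Optimal: HQ → F8 → L6 → R1 → J7 → L3 → HQ costs 105 (by enumerating all 60 distinct tours).
Excess = 108 − 105 = 3.

The nearest-neighbour route is 3 min longer than optimal.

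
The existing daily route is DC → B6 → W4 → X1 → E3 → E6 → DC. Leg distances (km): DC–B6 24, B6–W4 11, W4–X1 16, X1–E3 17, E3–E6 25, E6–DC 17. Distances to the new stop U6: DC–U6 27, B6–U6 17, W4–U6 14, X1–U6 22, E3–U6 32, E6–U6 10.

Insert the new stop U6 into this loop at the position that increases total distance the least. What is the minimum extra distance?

Insertion cost between consecutive stops i–j is d(i,U6) + d(U6,j) − d(i,j):
  between DC and B6: 27 + 17 − 24 = 20
  between B6 and W4: 17 + 14 − 11 = 20
  between W4 and X1: 14 + 22 − 16 = 20
  between X1 and E3: 22 + 32 − 17 = 37
  between E3 and E6: 32 + 10 − 25 = 17
  between E6 and DC: 10 + 27 − 17 = 20
Cheapest insertion is between E3 and E6, adding 17.
New total = 110 + 17 = 127.

Adding 17 km by placing U6 on the E3–E6 leg.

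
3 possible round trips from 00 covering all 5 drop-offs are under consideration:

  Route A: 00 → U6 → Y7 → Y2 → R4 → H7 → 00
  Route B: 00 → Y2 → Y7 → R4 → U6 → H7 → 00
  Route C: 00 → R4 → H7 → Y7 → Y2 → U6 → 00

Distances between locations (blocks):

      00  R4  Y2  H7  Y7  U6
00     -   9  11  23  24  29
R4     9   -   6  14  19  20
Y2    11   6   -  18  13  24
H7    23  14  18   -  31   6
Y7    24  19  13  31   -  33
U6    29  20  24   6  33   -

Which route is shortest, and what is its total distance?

92 blocks — Route B is the shortest.

Route A: 29 + 33 + 13 + 6 + 14 + 23 = 118
Route B: 11 + 13 + 19 + 20 + 6 + 23 = 92
Route C: 9 + 14 + 31 + 13 + 24 + 29 = 120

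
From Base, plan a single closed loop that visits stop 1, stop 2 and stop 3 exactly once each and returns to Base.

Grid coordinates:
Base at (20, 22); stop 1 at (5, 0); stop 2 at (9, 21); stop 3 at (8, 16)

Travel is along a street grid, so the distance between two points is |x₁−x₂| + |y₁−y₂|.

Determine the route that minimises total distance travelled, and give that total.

Base → stop 1 → stop 2 → stop 3 → Base: 37+25+6+18 = 86
Base → stop 1 → stop 3 → stop 2 → Base: 37+19+6+12 = 74
Base → stop 2 → stop 1 → stop 3 → Base: 12+25+19+18 = 74
The minimum is 74.
One optimal route: Base → stop 1 → stop 3 → stop 2 → Base (or its reverse).

74 — the shortest possible round trip.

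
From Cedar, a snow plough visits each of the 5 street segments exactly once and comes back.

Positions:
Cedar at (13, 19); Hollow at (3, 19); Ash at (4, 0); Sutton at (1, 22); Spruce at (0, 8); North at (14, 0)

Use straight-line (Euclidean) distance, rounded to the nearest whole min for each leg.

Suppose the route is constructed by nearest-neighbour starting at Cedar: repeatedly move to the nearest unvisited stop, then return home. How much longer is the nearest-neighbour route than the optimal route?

The nearest-neighbour route is 1 min longer than optimal.

From Cedar: Hollow=10, Sutton=12, Spruce=17, North=19, Ash=21 → choose Hollow (10).
From Hollow: Sutton=4, Spruce=11, Ash=19, North=22 → choose Sutton (4).
From Sutton: Spruce=14, Ash=22, North=26 → choose Spruce (14).
From Spruce: Ash=9, North=16 → choose Ash (9).
From Ash: North=10 → choose North (10).
NN route Cedar → Hollow → Sutton → Spruce → Ash → North → Cedar costs 66.
Optimal: Cedar → Sutton → Hollow → Spruce → Ash → North → Cedar costs 65 (by enumerating all 60 distinct tours).
Excess = 66 − 65 = 1.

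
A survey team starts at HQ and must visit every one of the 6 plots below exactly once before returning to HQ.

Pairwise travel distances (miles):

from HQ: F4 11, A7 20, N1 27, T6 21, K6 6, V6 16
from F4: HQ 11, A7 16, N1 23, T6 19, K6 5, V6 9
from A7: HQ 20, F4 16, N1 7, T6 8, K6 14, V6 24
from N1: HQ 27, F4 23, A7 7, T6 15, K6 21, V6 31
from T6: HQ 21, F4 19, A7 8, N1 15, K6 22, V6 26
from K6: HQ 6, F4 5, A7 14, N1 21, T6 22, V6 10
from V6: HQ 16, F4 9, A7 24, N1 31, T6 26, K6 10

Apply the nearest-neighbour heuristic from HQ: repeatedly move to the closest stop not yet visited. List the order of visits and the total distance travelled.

87 miles along HQ → K6 → F4 → V6 → A7 → N1 → T6 → HQ.

At HQ the remaining stops are K6 6, F4 11, V6 16, A7 20, T6 21, N1 27; go to K6.
At K6 the remaining stops are F4 5, V6 10, A7 14, N1 21, T6 22; go to F4.
At F4 the remaining stops are V6 9, A7 16, T6 19, N1 23; go to V6.
At V6 the remaining stops are A7 24, T6 26, N1 31; go to A7.
At A7 the remaining stops are N1 7, T6 8; go to N1.
At N1 the remaining stops are T6 15; go to T6.
Return T6→HQ: 21.
Total = 6 + 5 + 9 + 24 + 7 + 15 + 21 = 87.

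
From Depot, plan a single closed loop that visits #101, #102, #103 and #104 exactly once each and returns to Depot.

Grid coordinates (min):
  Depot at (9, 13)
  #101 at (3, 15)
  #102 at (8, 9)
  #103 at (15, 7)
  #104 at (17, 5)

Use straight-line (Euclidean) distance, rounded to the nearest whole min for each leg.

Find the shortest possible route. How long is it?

Minimum total distance: 35 min.

There are 12 distinct closed tours to check (reversals are equivalent).
Depot-#101-#102-#103-#104-Depot: 6+8+7+3+11 = 35
Depot-#101-#102-#104-#103-Depot: 6+8+10+3+8 = 35
Depot-#101-#103-#102-#104-Depot: 6+14+7+10+11 = 48
Depot-#101-#103-#104-#102-Depot: 6+14+3+10+4 = 37
Depot-#101-#104-#102-#103-Depot: 6+17+10+7+8 = 48
Depot-#101-#104-#103-#102-Depot: 6+17+3+7+4 = 37
Depot-#102-#101-#103-#104-Depot: 4+8+14+3+11 = 40
Depot-#102-#101-#104-#103-Depot: 4+8+17+3+8 = 40
Depot-#102-#103-#101-#104-Depot: 4+7+14+17+11 = 53
Depot-#102-#104-#101-#103-Depot: 4+10+17+14+8 = 53
Depot-#103-#101-#102-#104-Depot: 8+14+8+10+11 = 51
Depot-#103-#102-#101-#104-Depot: 8+7+8+17+11 = 51
The minimum is 35.
One optimal route: Depot → #101 → #102 → #103 → #104 → Depot (or its reverse).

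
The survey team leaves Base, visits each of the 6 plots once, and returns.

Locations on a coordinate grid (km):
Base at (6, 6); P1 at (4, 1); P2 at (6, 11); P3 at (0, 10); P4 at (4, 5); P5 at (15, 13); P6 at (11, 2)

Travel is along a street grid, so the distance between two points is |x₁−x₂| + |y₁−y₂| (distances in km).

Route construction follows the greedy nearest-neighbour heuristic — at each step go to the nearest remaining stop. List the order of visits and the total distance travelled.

Base → [P4:3 / P2:5 / P1:7 / P6:9 / P3:10 / P5:16] → P4 (3)
P4 → [P1:4 / P2:8 / P3:9 / P6:10 / P5:19] → P1 (4)
P1 → [P6:8 / P2:12 / P3:13 / P5:23] → P6 (8)
P6 → [P2:14 / P5:15 / P3:19] → P2 (14)
P2 → [P3:7 / P5:11] → P3 (7)
P3 → [P5:18] → P5 (18)
Return P5→Base: 16.
Total = 3 + 4 + 8 + 14 + 7 + 18 + 16 = 70.

Total distance 70 km via the nearest-neighbour route Base → P4 → P1 → P6 → P2 → P3 → P5 → Base.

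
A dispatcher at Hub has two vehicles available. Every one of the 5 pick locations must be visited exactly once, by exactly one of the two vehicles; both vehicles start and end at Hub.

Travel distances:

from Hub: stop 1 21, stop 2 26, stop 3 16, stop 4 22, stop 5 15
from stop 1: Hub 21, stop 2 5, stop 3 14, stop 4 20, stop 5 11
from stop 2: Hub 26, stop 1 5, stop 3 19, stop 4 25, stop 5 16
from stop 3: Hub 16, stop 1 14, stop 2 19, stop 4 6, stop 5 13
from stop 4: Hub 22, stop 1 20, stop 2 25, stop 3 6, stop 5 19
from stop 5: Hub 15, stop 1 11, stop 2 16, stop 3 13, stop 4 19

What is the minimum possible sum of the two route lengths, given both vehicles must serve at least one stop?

Minimum combined distance: 101.

There are 2^4 − 1 = 15 ways to divide the 5 stops into two non-empty groups. For each, the best each vehicle can do is its own shortest tour through its group:
  {stop 1} + {stop 2, stop 3, stop 4, stop 5}: 42 + 78 = 120
  {stop 2} + {stop 1, stop 3, stop 4, stop 5}: 52 + 68 = 120
  {stop 1, stop 2} + {stop 3, stop 4, stop 5}: 52 + 56 = 108
  {stop 3} + {stop 1, stop 2, stop 4, stop 5}: 32 + 78 = 110
  {stop 1, stop 3} + {stop 2, stop 4, stop 5}: 51 + 78 = 129
  {stop 2, stop 3} + {stop 1, stop 4, stop 5}: 61 + 68 = 129
  … (15 splits in total)
  {stop 3, stop 4} + {stop 1, stop 2, stop 5}: 44 + 57 = 101  ← best
Best: vehicle 1 Hub → stop 3 → stop 4 → Hub = 44; vehicle 2 Hub → stop 1 → stop 2 → stop 5 → Hub = 57; combined 101.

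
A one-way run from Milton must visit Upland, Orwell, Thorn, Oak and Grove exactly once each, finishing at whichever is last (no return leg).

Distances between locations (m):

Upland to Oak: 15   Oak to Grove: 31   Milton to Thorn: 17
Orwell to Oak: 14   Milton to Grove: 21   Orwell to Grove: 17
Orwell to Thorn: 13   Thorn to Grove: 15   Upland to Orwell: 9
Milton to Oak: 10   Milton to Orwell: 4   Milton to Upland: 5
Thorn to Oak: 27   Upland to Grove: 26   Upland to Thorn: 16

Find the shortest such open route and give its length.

There are 5! = 120 possible orderings.
Milton - Upland - Orwell - Thorn - Oak - Grove: 5+9+13+27+31 = 85
Milton - Upland - Orwell - Thorn - Grove - Oak: 5+9+13+15+31 = 73
Milton - Upland - Orwell - Oak - Thorn - Grove: 5+9+14+27+15 = 70
Milton - Upland - Orwell - Oak - Grove - Thorn: 5+9+14+31+15 = 74
Milton - Upland - Orwell - Grove - Thorn - Oak: 5+9+17+15+27 = 73
Milton - Upland - Orwell - Grove - Oak - Thorn: 5+9+17+31+27 = 89
Milton - Upland - Thorn - Orwell - Oak - Grove: 5+16+13+14+31 = 79
Milton - Upland - Thorn - Orwell - Grove - Oak: 5+16+13+17+31 = 82
Milton - Upland - Thorn - Oak - Orwell - Grove: 5+16+27+14+17 = 79
Milton - Upland - Thorn - Oak - Grove - Orwell: 5+16+27+31+17 = 96
Milton - Upland - Thorn - Grove - Orwell - Oak: 5+16+15+17+14 = 67
Milton - Upland - Thorn - Grove - Oak - Orwell: 5+16+15+31+14 = 81
Milton - Upland - Oak - Orwell - Thorn - Grove: 5+15+14+13+15 = 62
Milton - Upland - Oak - Orwell - Grove - Thorn: 5+15+14+17+15 = 66
… (106 more)
The minimum is 62.
One shortest path: Milton → Upland → Oak → Orwell → Thorn → Grove.

Shortest open route: 62 m.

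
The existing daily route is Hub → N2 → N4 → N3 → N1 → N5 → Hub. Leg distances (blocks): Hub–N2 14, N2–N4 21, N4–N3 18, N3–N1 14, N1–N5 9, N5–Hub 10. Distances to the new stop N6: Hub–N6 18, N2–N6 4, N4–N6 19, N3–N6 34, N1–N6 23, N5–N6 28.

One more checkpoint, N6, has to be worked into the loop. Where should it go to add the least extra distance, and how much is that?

Insertion cost between consecutive stops i–j is d(i,N6) + d(N6,j) − d(i,j):
  between Hub and N2: 18 + 4 − 14 = 8
  between N2 and N4: 4 + 19 − 21 = 2
  between N4 and N3: 19 + 34 − 18 = 35
  between N3 and N1: 34 + 23 − 14 = 43
  between N1 and N5: 23 + 28 − 9 = 42
  between N5 and Hub: 28 + 18 − 10 = 36
Cheapest insertion is between N2 and N4, adding 2.
New total = 86 + 2 = 88.

Minimum extra distance: 2 blocks, inserting N6 between N2 and N4.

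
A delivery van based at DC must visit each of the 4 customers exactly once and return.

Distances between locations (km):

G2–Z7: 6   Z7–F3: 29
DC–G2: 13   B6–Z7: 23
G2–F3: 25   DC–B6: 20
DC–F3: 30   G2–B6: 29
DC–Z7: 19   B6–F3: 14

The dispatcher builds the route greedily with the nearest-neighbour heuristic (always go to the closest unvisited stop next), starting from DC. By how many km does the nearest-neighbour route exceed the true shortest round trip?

DC: G2=13, Z7=19, B6=20, F3=30 ⇒ G2
G2: Z7=6, F3=25, B6=29 ⇒ Z7
Z7: B6=23, F3=29 ⇒ B6
B6: F3=14 ⇒ F3
NN route DC → G2 → Z7 → B6 → F3 → DC costs 86.
Optimal: DC → G2 → Z7 → F3 → B6 → DC costs 82 (by enumerating all 12 distinct tours).
Excess = 86 − 82 = 4.

Excess over optimum: 4 km.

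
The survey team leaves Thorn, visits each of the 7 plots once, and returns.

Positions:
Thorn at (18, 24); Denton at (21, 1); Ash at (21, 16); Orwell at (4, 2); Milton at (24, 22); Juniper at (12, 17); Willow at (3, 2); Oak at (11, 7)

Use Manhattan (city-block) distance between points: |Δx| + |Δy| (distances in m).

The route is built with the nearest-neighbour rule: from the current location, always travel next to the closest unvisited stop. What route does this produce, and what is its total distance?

96 m along Thorn → Milton → Ash → Juniper → Oak → Orwell → Willow → Denton → Thorn.

At Thorn the remaining stops are Milton 8, Ash 11, Juniper 13, Oak 24, Denton 26, Orwell 36, Willow 37; go to Milton.
At Milton the remaining stops are Ash 9, Juniper 17, Denton 24, Oak 28, Orwell 40, Willow 41; go to Ash.
At Ash the remaining stops are Juniper 10, Denton 15, Oak 19, Orwell 31, Willow 32; go to Juniper.
At Juniper the remaining stops are Oak 11, Orwell 23, Willow 24, Denton 25; go to Oak.
At Oak the remaining stops are Orwell 12, Willow 13, Denton 16; go to Orwell.
At Orwell the remaining stops are Willow 1, Denton 18; go to Willow.
At Willow the remaining stops are Denton 19; go to Denton.
Return Denton→Thorn: 26.
Total = 8 + 9 + 10 + 11 + 12 + 1 + 19 + 26 = 96.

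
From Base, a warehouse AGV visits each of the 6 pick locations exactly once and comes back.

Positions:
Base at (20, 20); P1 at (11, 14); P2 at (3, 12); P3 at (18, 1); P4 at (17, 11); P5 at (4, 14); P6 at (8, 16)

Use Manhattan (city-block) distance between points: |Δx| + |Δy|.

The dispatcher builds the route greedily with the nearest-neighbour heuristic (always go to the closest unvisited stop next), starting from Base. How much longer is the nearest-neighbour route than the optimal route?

From Base: P4=12, P1=15, P6=16, P3=21, P5=22, P2=25 → choose P4 (12).
From P4: P1=9, P3=11, P6=14, P2=15, P5=16 → choose P1 (9).
From P1: P6=5, P5=7, P2=10, P3=20 → choose P6 (5).
From P6: P5=6, P2=9, P3=25 → choose P5 (6).
From P5: P2=3, P3=27 → choose P2 (3).
From P2: P3=26 → choose P3 (26).
NN route Base → P4 → P1 → P6 → P5 → P2 → P3 → Base costs 82.
Optimal: Base → P1 → P6 → P5 → P2 → P4 → P3 → Base costs 76 (by enumerating all 360 distinct tours).
Excess = 82 − 76 = 6.

Excess over optimum: 6.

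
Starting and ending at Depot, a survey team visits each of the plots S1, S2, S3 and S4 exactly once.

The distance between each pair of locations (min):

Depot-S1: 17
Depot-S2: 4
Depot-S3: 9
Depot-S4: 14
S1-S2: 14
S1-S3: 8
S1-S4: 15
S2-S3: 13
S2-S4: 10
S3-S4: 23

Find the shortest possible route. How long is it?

46 min — the shortest possible round trip.

With 4 stops there are 4!/2 = 12 distinct round trips (a route and its reverse cost the same).
Depot-S1-S2-S3-S4-Depot: 17+14+13+23+14 = 81
Depot-S1-S2-S4-S3-Depot: 17+14+10+23+9 = 73
Depot-S1-S3-S2-S4-Depot: 17+8+13+10+14 = 62
Depot-S1-S3-S4-S2-Depot: 17+8+23+10+4 = 62
Depot-S1-S4-S2-S3-Depot: 17+15+10+13+9 = 64
Depot-S1-S4-S3-S2-Depot: 17+15+23+13+4 = 72
Depot-S2-S1-S3-S4-Depot: 4+14+8+23+14 = 63
Depot-S2-S1-S4-S3-Depot: 4+14+15+23+9 = 65
Depot-S2-S3-S1-S4-Depot: 4+13+8+15+14 = 54
Depot-S2-S4-S1-S3-Depot: 4+10+15+8+9 = 46
Depot-S3-S1-S2-S4-Depot: 9+8+14+10+14 = 55
Depot-S3-S2-S1-S4-Depot: 9+13+14+15+14 = 65
The minimum is 46.
One optimal route: Depot → S2 → S4 → S1 → S3 → Depot (or its reverse).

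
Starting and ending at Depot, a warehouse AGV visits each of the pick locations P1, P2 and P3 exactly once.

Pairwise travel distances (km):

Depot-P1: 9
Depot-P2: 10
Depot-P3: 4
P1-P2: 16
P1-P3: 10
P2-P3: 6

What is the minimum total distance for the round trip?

There are 3 distinct closed tours to check (reversals are equivalent).
Depot-P1-P2-P3-Depot: 9+16+6+4 = 35
Depot-P1-P3-P2-Depot: 9+10+6+10 = 35
Depot-P2-P1-P3-Depot: 10+16+10+4 = 40
The minimum is 35.
One optimal route: Depot → P1 → P2 → P3 → Depot (or its reverse).

35 km — the shortest possible round trip.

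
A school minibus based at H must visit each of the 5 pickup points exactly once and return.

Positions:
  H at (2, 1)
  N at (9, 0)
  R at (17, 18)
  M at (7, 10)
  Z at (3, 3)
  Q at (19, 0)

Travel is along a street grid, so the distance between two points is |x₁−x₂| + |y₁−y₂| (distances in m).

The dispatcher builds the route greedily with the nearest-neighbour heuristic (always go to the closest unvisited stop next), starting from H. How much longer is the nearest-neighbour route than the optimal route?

4 m longer than the optimal tour.

From H: Z=3, N=8, M=14, Q=18, R=32 → choose Z (3).
From Z: N=9, M=11, Q=19, R=29 → choose N (9).
From N: Q=10, M=12, R=26 → choose Q (10).
From Q: R=20, M=22 → choose R (20).
From R: M=18 → choose M (18).
NN route H → Z → N → Q → R → M → H costs 74.
Optimal: H → N → Q → R → M → Z → H costs 70 (by enumerating all 60 distinct tours).
Excess = 74 − 70 = 4.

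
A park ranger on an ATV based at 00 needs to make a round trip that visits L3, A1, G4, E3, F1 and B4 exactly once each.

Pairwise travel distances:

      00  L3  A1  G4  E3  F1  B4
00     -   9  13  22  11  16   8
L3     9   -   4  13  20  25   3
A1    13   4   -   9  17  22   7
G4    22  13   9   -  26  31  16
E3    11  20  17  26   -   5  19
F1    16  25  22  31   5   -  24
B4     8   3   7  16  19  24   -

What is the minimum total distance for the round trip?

There are 360 distinct closed tours to check (reversals are equivalent).
00 - L3 - A1 - G4 - E3 - F1 - B4 - 00: 9+4+9+26+5+24+8 = 85
00 - L3 - A1 - G4 - E3 - B4 - F1 - 00: 9+4+9+26+19+24+16 = 107
00 - L3 - A1 - G4 - F1 - E3 - B4 - 00: 9+4+9+31+5+19+8 = 85
00 - L3 - A1 - G4 - F1 - B4 - E3 - 00: 9+4+9+31+24+19+11 = 107
00 - L3 - A1 - G4 - B4 - E3 - F1 - 00: 9+4+9+16+19+5+16 = 78
00 - L3 - A1 - G4 - B4 - F1 - E3 - 00: 9+4+9+16+24+5+11 = 78
00 - L3 - A1 - E3 - G4 - F1 - B4 - 00: 9+4+17+26+31+24+8 = 119
00 - L3 - A1 - E3 - G4 - B4 - F1 - 00: 9+4+17+26+16+24+16 = 112
… (352 more)
00 - E3 - F1 - A1 - G4 - L3 - B4 - 00: 11+5+22+9+13+3+8 = 71  ← best
The minimum is 71.
One optimal route: 00 → E3 → F1 → A1 → G4 → L3 → B4 → 00 (or its reverse).

Minimum total distance: 71.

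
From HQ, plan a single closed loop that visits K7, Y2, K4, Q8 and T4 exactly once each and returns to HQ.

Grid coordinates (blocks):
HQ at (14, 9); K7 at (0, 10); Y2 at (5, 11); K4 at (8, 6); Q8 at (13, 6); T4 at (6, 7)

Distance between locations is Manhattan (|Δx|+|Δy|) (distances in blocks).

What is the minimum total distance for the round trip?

With 5 stops there are 5!/2 = 60 distinct round trips (a route and its reverse cost the same).
HQ-K7-Y2-K4-Q8-T4-HQ: 15+6+8+5+8+10 = 52
HQ-K7-Y2-K4-T4-Q8-HQ: 15+6+8+3+8+4 = 44
HQ-K7-Y2-Q8-K4-T4-HQ: 15+6+13+5+3+10 = 52
HQ-K7-Y2-Q8-T4-K4-HQ: 15+6+13+8+3+9 = 54
HQ-K7-Y2-T4-K4-Q8-HQ: 15+6+5+3+5+4 = 38
HQ-K7-Y2-T4-Q8-K4-HQ: 15+6+5+8+5+9 = 48
HQ-K7-K4-Y2-Q8-T4-HQ: 15+12+8+13+8+10 = 66
HQ-K7-K4-Y2-T4-Q8-HQ: 15+12+8+5+8+4 = 52
HQ-K7-K4-Q8-Y2-T4-HQ: 15+12+5+13+5+10 = 60
HQ-K7-K4-Q8-T4-Y2-HQ: 15+12+5+8+5+11 = 56
HQ-K7-K4-T4-Y2-Q8-HQ: 15+12+3+5+13+4 = 52
HQ-K7-K4-T4-Q8-Y2-HQ: 15+12+3+8+13+11 = 62
HQ-K7-Q8-Y2-K4-T4-HQ: 15+17+13+8+3+10 = 66
HQ-K7-Q8-Y2-T4-K4-HQ: 15+17+13+5+3+9 = 62
… (46 more)
The minimum is 38.
One optimal route: HQ → K7 → Y2 → T4 → K4 → Q8 → HQ (or its reverse).

38 blocks — the shortest possible round trip.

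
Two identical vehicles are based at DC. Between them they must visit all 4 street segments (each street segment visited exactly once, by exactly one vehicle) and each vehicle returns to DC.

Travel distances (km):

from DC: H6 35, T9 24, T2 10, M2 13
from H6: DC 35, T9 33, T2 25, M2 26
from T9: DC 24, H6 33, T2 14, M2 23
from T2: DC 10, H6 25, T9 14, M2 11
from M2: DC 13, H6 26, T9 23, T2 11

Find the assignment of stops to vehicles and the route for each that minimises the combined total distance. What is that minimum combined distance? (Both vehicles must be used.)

116 km — the smallest possible combined total.

Try each way of splitting the stops between the two vehicles (each non-empty) and, for each split, find the best tour for each vehicle:
  {H6} + {T9, T2, M2}: 70 + 60 = 130
  {T9} + {H6, T2, M2}: 48 + 74 = 122
  {H6, T9} + {T2, M2}: 92 + 34 = 126
  {T2} + {H6, T9, M2}: 20 + 96 = 116
  {H6, T2} + {T9, M2}: 70 + 60 = 130
  {T9, T2} + {H6, M2}: 48 + 74 = 122
  … (7 splits in total)
Best: vehicle 1 DC → T2 → DC = 20; vehicle 2 DC → T9 → H6 → M2 → DC = 96; combined 116.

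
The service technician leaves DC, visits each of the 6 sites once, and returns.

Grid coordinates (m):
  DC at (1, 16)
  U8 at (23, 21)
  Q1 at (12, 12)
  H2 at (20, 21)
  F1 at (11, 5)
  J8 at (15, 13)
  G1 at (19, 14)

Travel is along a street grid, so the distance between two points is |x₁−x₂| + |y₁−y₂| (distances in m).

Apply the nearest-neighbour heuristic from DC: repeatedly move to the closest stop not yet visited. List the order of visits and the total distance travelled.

DC → [Q1:15 / J8:17 / G1:20 / F1:21 / H2:24 / U8:27] → Q1 (15)
Q1 → [J8:4 / F1:8 / G1:9 / H2:17 / U8:20] → J8 (4)
J8 → [G1:5 / F1:12 / H2:13 / U8:16] → G1 (5)
G1 → [H2:8 / U8:11 / F1:17] → H2 (8)
H2 → [U8:3 / F1:25] → U8 (3)
U8 → [F1:28] → F1 (28)
Return F1→DC: 21.
Total = 15 + 4 + 5 + 8 + 3 + 28 + 21 = 84.

84 m along DC → Q1 → J8 → G1 → H2 → U8 → F1 → DC.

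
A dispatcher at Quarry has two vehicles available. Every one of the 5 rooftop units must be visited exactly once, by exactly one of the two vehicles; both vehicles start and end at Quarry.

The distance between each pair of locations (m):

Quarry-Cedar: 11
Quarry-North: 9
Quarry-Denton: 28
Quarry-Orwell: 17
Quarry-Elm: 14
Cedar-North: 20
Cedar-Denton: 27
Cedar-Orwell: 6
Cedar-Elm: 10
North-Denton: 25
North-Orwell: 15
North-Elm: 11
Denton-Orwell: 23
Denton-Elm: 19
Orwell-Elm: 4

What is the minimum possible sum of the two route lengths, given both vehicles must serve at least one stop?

Check every non-empty split of the stops between the two vehicles; for each half take its own optimal tour:
  {Cedar} + {North, Denton, Orwell, Elm}: 22 + 74 = 96
  {North} + {Cedar, Denton, Orwell, Elm}: 18 + 68 = 86
  {Cedar, North} + {Denton, Orwell, Elm}: 40 + 68 = 108
  {Denton} + {Cedar, North, Orwell, Elm}: 56 + 41 = 97
  {Cedar, Denton} + {North, Orwell, Elm}: 66 + 41 = 107
  {North, Denton} + {Cedar, Orwell, Elm}: 62 + 35 = 97
  … (15 splits in total)
Best: vehicle 1 Quarry → North → Quarry = 18; vehicle 2 Quarry → Cedar → Orwell → Elm → Denton → Quarry = 68; combined 86.

86 m — the smallest possible combined total.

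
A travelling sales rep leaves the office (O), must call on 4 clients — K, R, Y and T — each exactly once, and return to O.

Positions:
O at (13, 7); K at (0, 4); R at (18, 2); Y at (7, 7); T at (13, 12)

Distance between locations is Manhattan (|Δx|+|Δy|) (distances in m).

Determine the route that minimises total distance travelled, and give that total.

Minimum total distance: 56 m.

O-K-R-Y-T-O: 16+20+16+11+5 = 68
O-K-R-T-Y-O: 16+20+15+11+6 = 68
O-K-Y-R-T-O: 16+10+16+15+5 = 62
O-K-Y-T-R-O: 16+10+11+15+10 = 62
O-K-T-R-Y-O: 16+21+15+16+6 = 74
O-K-T-Y-R-O: 16+21+11+16+10 = 74
O-R-K-Y-T-O: 10+20+10+11+5 = 56
O-R-K-T-Y-O: 10+20+21+11+6 = 68
O-R-Y-K-T-O: 10+16+10+21+5 = 62
O-R-T-K-Y-O: 10+15+21+10+6 = 62
O-Y-K-R-T-O: 6+10+20+15+5 = 56
O-Y-R-K-T-O: 6+16+20+21+5 = 68
The minimum is 56.
One optimal route: O → R → K → Y → T → O (or its reverse).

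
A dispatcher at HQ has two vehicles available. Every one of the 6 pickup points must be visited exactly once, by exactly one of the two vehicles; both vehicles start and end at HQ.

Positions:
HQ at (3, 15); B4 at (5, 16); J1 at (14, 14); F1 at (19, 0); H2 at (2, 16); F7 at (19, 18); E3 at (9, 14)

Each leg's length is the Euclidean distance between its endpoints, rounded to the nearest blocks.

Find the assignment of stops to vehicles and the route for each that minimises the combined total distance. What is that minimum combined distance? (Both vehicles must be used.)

Check every non-empty split of the stops between the two vehicles; for each half take its own optimal tour:
  {B4} + {J1, F1, H2, F7, E3}: 4 + 59 = 63
  {J1} + {B4, F1, H2, F7, E3}: 22 + 59 = 81
  {B4, J1} + {F1, H2, F7, E3}: 22 + 59 = 81
  {F1} + {B4, J1, H2, F7, E3}: 44 + 35 = 79
  {B4, F1} + {J1, H2, F7, E3}: 45 + 35 = 80
  {J1, F1} + {B4, H2, F7, E3}: 48 + 35 = 83
  … (31 splits in total)
  {H2} + {B4, J1, F1, F7, E3}: 2 + 57 = 59  ← best
Best: vehicle 1 HQ → H2 → HQ = 2; vehicle 2 HQ → B4 → E3 → J1 → F7 → F1 → HQ = 57; combined 59.

Minimum combined distance: 59 blocks.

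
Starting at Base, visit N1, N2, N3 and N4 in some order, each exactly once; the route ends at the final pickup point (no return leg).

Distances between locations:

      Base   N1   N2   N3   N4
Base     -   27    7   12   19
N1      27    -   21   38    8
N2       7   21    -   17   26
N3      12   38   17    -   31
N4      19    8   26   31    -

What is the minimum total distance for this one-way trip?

There are 4! = 24 possible orderings.
Base → N1 → N2 → N3 → N4: 27+21+17+31 = 96
Base → N1 → N2 → N4 → N3: 27+21+26+31 = 105
Base → N1 → N3 → N2 → N4: 27+38+17+26 = 108
Base → N1 → N3 → N4 → N2: 27+38+31+26 = 122
Base → N1 → N4 → N2 → N3: 27+8+26+17 = 78
Base → N1 → N4 → N3 → N2: 27+8+31+17 = 83
Base → N2 → N1 → N3 → N4: 7+21+38+31 = 97
Base → N2 → N1 → N4 → N3: 7+21+8+31 = 67
Base → N2 → N3 → N1 → N4: 7+17+38+8 = 70
Base → N2 → N3 → N4 → N1: 7+17+31+8 = 63
Base → N2 → N4 → N1 → N3: 7+26+8+38 = 79
Base → N2 → N4 → N3 → N1: 7+26+31+38 = 102
Base → N3 → N1 → N2 → N4: 12+38+21+26 = 97
Base → N3 → N1 → N4 → N2: 12+38+8+26 = 84
… (10 more)
Base → N3 → N2 → N1 → N4: 12+17+21+8 = 58  ← best
The minimum is 58.
One shortest path: Base → N3 → N2 → N1 → N4.

Shortest open route: 58.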